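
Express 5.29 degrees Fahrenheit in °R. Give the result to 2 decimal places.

°R = °F + 459.67.
Applying the formula gives 464.96 °R.

464.96 °R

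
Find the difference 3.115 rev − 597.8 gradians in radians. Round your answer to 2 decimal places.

10.18 rad

3.115 rev = 19.5721 rad and 597.8 grad = 9.39022 rad.
19.5721 − 9.39022 ≈ 10.18 rad.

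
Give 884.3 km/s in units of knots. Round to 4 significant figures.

1 kilometer per second = 1943.84 kn.
884.3 × 1943.84 ≈ 1.719 × 10^6 kn.

1.719 × 10^6 knots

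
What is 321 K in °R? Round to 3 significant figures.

°R = K × 9/5.
Applying the formula gives 578 °R.

578 °R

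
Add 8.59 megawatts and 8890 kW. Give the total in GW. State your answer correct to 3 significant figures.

0.0175 GW

8.59 MW = 0.00859000 GW and 8890 kW = 0.00889000 GW.
0.00859000 + 0.00889000 ≈ 0.0175 GW.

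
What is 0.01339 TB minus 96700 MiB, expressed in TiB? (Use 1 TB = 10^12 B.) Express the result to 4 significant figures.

-0.08004 TiB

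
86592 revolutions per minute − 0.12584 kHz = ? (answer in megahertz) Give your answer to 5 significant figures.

0.0013174 megahertz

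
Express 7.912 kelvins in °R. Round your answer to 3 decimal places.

°R = K × 9/5.
Applying the formula gives 14.242 °R.

14.242 °R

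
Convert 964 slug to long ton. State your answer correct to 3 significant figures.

1 slug = 0.0143634 long tons.
Thus 964 × 0.0143634 ≈ 13.8 long ton.

13.8 long tons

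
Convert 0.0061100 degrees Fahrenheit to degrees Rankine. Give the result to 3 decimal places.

°R = °F + 459.67.
Applying the formula gives 459.676 °R.

459.676 degrees Rankine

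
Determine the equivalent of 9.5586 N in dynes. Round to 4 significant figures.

955900 dyn

1 newton = 100000 dynes.
Then 9.5586 × 100000 ≈ 955900 dyn.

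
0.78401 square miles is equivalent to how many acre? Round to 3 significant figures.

502 acre

1 mi² = 640.000 acre.
0.78401 × 640.000 ≈ 502 acre.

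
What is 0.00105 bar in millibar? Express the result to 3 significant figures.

1.05 mbar

1 bar = 1000.00 mbar.
So 0.00105 × 1000.00 ≈ 1.05 mbar.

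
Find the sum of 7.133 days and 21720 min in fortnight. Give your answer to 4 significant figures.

1.587 fortnights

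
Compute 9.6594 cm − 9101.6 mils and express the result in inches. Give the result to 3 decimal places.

-5.299 in

9.6594 cm = 3.80291 in and 9101.6 mil = 9.10160 in.
3.80291 − 9.10160 ≈ -5.299 in.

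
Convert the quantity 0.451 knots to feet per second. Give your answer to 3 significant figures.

0.761 ft/s

1 kn = 1.68781 ft/s.
Thus 0.451 × 1.68781 ≈ 0.761 ft/s.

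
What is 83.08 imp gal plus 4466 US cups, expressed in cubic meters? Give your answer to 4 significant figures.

83.08 imp gal = 0.377689 m³ and 4466 US cup = 1.05660 m³.
0.377689 + 1.05660 ≈ 1.434 m³.

1.434 m³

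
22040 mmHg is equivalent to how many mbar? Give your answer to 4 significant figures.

29380 millibar

1 mmHg = 1.33322 mbar.
Thus 22040 × 1.33322 ≈ 29380 mbar.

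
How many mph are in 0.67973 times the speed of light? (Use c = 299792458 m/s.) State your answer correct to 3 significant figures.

1 speed of light = 6.70617 × 10^8 mph.
Then 0.67973 × 6.70617 × 10^8 ≈ 4.56 × 10^8 mph.

4.56 × 10^8 miles per hour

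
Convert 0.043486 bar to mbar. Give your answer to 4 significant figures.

1 bar = 1000.00 mbar.
Thus 0.043486 × 1000.00 ≈ 43.49 mbar.

43.49 millibar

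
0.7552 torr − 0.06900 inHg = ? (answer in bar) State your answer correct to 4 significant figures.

-0.001330 bar

0.7552 torr = 0.00100685 bar and 0.06900 inHg = 0.00233661 bar.
0.00100685 − 0.00233661 ≈ -0.001330 bar.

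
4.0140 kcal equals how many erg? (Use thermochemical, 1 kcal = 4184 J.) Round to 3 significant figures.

1 kilocalorie = 4.18400 × 10^10 erg.
Then 4.0140 × 4.18400 × 10^10 ≈ 1.68 × 10^11 erg.

1.68 × 10^11 ergs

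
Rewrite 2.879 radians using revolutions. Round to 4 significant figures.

1 radian = 0.159155 revolutions.
2.879 × 0.159155 ≈ 0.4582 rev.

0.4582 revolutions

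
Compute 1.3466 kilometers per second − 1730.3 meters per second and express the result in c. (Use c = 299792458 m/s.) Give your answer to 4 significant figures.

-1.280 × 10^-6 times the speed of light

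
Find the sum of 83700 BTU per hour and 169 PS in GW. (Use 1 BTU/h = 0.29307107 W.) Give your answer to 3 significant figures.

0.000149 GW

83700 BTU/h = 2.45300 × 10^-5 GW and 169 PS = 0.000124299 GW.
2.45300 × 10^-5 + 0.000124299 ≈ 0.000149 GW.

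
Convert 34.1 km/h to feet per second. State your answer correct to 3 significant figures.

1 km/h = 0.911344 ft/s.
Then 34.1 × 0.911344 ≈ 31.1 ft/s.

31.1 feet per second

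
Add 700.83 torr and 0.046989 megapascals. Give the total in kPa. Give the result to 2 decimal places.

700.83 torr = 93.4363 kPa and 0.046989 MPa = 46.9890 kPa.
93.4363 + 46.9890 ≈ 140.43 kPa.

140.43 kPa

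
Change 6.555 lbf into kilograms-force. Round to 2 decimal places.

1 lbf = 0.453592 kgf.
Thus 6.555 × 0.453592 ≈ 2.97 kgf.

2.97 kgf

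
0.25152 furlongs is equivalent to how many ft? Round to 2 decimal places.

1 furlong = 660.000 ft.
Then 0.25152 × 660.000 ≈ 166.00 ft.

166.00 feet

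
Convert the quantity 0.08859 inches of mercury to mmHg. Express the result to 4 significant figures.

1 inHg = 25.4000 millimeters of mercury.
So 0.08859 × 25.4000 ≈ 2.250 mmHg.

2.250 mmHg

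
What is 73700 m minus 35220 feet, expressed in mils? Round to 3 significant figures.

2.48 × 10^9 mil

73700 m = 2.90157 × 10^9 mil and 35220 ft = 4.22640 × 10^8 mil.
2.90157 × 10^9 − 4.22640 × 10^8 ≈ 2.48 × 10^9 mil.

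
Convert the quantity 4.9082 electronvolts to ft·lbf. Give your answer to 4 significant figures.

5.800e-19 foot-pounds

1 eV = 1.18170e-19 ft·lbf.
4.9082 × 1.18170e-19 ≈ 5.800e-19 ft·lbf.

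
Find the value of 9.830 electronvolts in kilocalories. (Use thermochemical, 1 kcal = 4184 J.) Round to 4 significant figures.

1 eV = 3.82929e-23 kcal.
Then 9.830 × 3.82929e-23 ≈ 3.764e-22 kcal.

3.764e-22 kcal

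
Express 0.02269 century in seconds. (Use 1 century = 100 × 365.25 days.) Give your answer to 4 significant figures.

7.160e+7 seconds

1 century = 3.15576e+9 s.
0.02269 × 3.15576e+9 ≈ 7.160e+7 s.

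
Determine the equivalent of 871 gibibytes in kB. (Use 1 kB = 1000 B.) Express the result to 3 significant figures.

9.35 × 10^8 kilobytes

1 GiB = 1.07374 × 10^6 kilobytes.
Thus 871 × 1.07374 × 10^6 ≈ 9.35 × 10^8 kB.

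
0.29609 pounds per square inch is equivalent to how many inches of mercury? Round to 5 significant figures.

1 pound per square inch = 2.03602 inches of mercury.
So 0.29609 × 2.03602 ≈ 0.60285 inHg.

0.60285 inHg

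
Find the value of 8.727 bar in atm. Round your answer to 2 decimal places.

8.61 atmospheres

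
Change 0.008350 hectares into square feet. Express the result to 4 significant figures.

898.8 ft²

1 ha = 107639 ft².
0.008350 × 107639 ≈ 898.8 ft².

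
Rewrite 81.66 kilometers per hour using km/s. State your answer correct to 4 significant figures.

0.02268 kilometers per second

1 kilometer per hour = 0.000277778 km/s.
81.66 × 0.000277778 ≈ 0.02268 km/s.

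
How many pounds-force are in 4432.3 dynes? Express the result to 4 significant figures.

0.009964 lbf

1 dyn = 2.24809e-6 lbf.
4432.3 × 2.24809e-6 ≈ 0.009964 lbf.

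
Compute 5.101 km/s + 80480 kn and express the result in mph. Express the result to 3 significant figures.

104000 mph

5.101 km/s = 11410.6 mph and 80480 kn = 92614.7 mph.
11410.6 + 92614.7 ≈ 104000 mph.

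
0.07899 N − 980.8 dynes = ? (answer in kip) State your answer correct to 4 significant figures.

1.555e-5 kips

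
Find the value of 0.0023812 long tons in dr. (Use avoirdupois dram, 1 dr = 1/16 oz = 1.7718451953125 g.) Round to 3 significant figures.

1 long ton = 573440 dr.
So 0.0023812 × 573440 ≈ 1370 dr.

1370 dr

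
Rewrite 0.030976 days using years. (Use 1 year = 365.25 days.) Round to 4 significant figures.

8.481e-5 yr

1 d = 0.00273785 yr.
Thus 0.030976 × 0.00273785 ≈ 8.481e-5 yr.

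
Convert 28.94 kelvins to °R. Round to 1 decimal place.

52.1 °R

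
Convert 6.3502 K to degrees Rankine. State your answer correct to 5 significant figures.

11.430 degrees Rankine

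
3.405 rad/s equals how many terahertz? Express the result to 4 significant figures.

5.419 × 10^-13 terahertz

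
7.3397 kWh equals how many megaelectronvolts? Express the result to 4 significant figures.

1 kWh = 2.24694 × 10^19 MeV.
Then 7.3397 × 2.24694 × 10^19 ≈ 1.649 × 10^20 MeV.

1.649 × 10^20 MeV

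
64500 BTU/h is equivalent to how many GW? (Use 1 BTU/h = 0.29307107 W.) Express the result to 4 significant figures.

1 BTU/h = 2.93071e-10 gigawatts.
So 64500 × 2.93071e-10 ≈ 1.890e-5 GW.

1.890e-5 GW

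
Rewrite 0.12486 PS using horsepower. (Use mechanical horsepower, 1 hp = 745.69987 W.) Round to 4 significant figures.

0.1232 hp

1 PS = 0.986320 horsepower.
Thus 0.12486 × 0.986320 ≈ 0.1232 hp.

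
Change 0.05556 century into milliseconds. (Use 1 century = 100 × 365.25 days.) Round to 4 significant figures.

1 century = 3.15576 × 10^12 milliseconds.
Thus 0.05556 × 3.15576 × 10^12 ≈ 1.753 × 10^11 ms.

1.753 × 10^11 milliseconds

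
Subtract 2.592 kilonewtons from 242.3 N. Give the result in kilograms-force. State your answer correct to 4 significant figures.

242.3 N = 24.7077 kgf and 2.592 kN = 264.310 kgf.
24.7077 − 264.310 ≈ -239.6 kgf.

-239.6 kilograms-force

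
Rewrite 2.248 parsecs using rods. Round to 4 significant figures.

1 pc = 6.13552 × 10^15 rod.
2.248 × 6.13552 × 10^15 ≈ 1.379 × 10^16 rod.

1.379 × 10^16 rods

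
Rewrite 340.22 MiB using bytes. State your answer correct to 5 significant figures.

1 mebibyte = 1.04858e+6 bytes.
Then 340.22 × 1.04858e+6 ≈ 3.5675e+8 B.

3.5675e+8 B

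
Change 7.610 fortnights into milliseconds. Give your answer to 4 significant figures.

9.205 × 10^9 milliseconds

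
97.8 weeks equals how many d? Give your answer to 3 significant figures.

685 days

1 wk = 7.00000 d.
Then 97.8 × 7.00000 ≈ 685 d.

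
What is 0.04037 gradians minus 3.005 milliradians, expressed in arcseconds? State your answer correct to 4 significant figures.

-489.0 arcsec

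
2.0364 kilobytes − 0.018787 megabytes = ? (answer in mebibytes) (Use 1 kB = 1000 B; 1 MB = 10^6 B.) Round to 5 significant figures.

2.0364 kB = 0.00194206 MiB and 0.018787 MB = 0.0179167 MiB.
0.00194206 − 0.0179167 ≈ -0.015975 MiB.

-0.015975 MiB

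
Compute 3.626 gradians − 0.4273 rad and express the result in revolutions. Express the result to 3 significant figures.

3.626 grad = 0.00906500 rev and 0.4273 rad = 0.0680069 rev.
0.00906500 − 0.0680069 ≈ -0.0589 rev.

-0.0589 rev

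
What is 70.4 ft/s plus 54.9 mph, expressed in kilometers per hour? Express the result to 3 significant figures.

166 kilometers per hour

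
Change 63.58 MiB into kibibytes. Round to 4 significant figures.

65110 KiB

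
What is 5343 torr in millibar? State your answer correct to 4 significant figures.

7123 millibar

1 torr = 1.33322 millibar.
Then 5343 × 1.33322 ≈ 7123 mbar.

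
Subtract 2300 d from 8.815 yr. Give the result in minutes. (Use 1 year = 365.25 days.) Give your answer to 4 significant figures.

8.815 yr = 4.63634 × 10^6 min and 2300 d = 3.31200 × 10^6 min.
4.63634 × 10^6 − 3.31200 × 10^6 ≈ 1.324 × 10^6 min.

1.324 × 10^6 minutes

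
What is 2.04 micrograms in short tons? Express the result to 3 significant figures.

2.25e-12 short ton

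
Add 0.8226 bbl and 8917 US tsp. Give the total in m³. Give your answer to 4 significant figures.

0.1747 m³

0.8226 bbl = 0.130783 m³ and 8917 US tsp = 0.0439512 m³.
0.130783 + 0.0439512 ≈ 0.1747 m³.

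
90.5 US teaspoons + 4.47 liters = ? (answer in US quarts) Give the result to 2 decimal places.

5.19 US quarts

90.5 US tsp = 0.471354 US qt and 4.47 L = 4.72340 US qt.
0.471354 + 4.72340 ≈ 5.19 US qt.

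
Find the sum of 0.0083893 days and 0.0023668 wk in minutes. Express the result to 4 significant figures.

35.94 min

0.0083893 d = 12.0806 min and 0.0023668 wk = 23.8573 min.
12.0806 + 23.8573 ≈ 35.94 min.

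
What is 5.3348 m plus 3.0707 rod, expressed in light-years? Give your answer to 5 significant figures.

5.3348 m = 5.63889 × 10^-16 ly and 3.0707 rod = 1.63234 × 10^-15 ly.
5.63889 × 10^-16 + 1.63234 × 10^-15 ≈ 2.1962 × 10^-15 ly.

2.1962 × 10^-15 light-years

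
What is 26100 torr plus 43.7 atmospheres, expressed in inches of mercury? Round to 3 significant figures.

26100 torr = 1027.56 inHg and 43.7 atm = 1307.56 inHg.
1027.56 + 1307.56 ≈ 2340 inHg.

2340 inches of mercury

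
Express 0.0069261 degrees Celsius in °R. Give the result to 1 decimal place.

491.7 degrees Rankine

°R = (°C + 273.15) × 9/5.
Applying the formula gives 491.7 °R.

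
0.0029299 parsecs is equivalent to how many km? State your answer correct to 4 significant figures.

9.041 × 10^10 kilometers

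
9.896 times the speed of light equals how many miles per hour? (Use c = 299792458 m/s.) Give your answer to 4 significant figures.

1 speed of light = 6.70617 × 10^8 mph.
Thus 9.896 × 6.70617 × 10^8 ≈ 6.636 × 10^9 mph.

6.636 × 10^9 mph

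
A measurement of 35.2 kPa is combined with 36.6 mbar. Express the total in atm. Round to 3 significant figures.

35.2 kPa = 0.347397 atm and 36.6 mbar = 0.0361214 atm.
0.347397 + 0.0361214 ≈ 0.384 atm.

0.384 atm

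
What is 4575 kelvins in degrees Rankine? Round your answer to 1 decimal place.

°R = K × 9/5.
Applying the formula gives 8235.0 °R.

8235.0 degrees Rankine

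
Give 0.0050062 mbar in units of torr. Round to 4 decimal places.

1 millibar = 0.750062 torr.
0.0050062 × 0.750062 ≈ 0.0038 torr.

0.0038 torr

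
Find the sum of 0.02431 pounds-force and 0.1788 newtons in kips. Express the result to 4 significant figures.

0.02431 lbf = 2.43100e-5 kip and 0.1788 N = 4.01958e-5 kip.
2.43100e-5 + 4.01958e-5 ≈ 6.451e-5 kip.

6.451e-5 kips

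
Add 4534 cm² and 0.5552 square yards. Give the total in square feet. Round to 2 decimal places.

9.88 square feet

4534 cm² = 4.88036 ft² and 0.5552 yd² = 4.99680 ft².
4.88036 + 4.99680 ≈ 9.88 ft².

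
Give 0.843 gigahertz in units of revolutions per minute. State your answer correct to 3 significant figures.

5.06e+10 rpm

1 gigahertz = 6.00000e+10 rpm.
Thus 0.843 × 6.00000e+10 ≈ 5.06e+10 rpm.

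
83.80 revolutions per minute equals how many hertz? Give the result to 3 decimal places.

1 rpm = 0.0166667 hertz.
Then 83.80 × 0.0166667 ≈ 1.397 Hz.

1.397 Hz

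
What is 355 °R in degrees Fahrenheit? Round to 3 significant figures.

°R = °F + 459.67.
Applying the formula gives -105 °F.

-105 degrees Fahrenheit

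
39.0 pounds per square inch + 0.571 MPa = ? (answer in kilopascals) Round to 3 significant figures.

840 kilopascals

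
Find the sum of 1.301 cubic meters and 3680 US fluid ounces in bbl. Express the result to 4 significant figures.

1.301 m³ = 8.18304 bbl and 3680 US fl oz = 0.684524 bbl.
8.18304 + 0.684524 ≈ 8.868 bbl.

8.868 bbl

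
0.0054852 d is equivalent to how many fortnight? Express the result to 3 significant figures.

0.000392 fortnight

1 day = 0.0714286 fortnight.
Thus 0.0054852 × 0.0714286 ≈ 0.000392 fortnight.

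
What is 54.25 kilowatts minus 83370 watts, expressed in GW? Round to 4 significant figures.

-2.912 × 10^-5 GW

54.25 kW = 5.42500 × 10^-5 GW and 83370 W = 8.33700 × 10^-5 GW.
5.42500 × 10^-5 − 8.33700 × 10^-5 ≈ -2.912 × 10^-5 GW.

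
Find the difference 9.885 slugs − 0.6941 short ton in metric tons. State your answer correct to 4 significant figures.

9.885 slug = 0.144261 t and 0.6941 short ton = 0.629677 t.
0.144261 − 0.629677 ≈ -0.4854 t.

-0.4854 t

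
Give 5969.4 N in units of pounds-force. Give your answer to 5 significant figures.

1342.0 lbf

1 newton = 0.224809 lbf.
Thus 5969.4 × 0.224809 ≈ 1342.0 lbf.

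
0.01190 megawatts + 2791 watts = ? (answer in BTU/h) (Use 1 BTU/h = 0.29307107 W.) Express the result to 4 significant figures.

0.01190 MW = 40604.5 BTU/h and 2791 W = 9523.29 BTU/h.
40604.5 + 9523.29 ≈ 50130 BTU/h.

50130 BTU per hour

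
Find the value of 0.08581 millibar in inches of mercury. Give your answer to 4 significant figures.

0.002534 inHg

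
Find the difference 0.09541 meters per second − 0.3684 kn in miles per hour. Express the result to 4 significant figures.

-0.2105 mph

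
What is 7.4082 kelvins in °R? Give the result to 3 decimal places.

°R = K × 9/5.
Applying the formula gives 13.335 °R.

13.335 °R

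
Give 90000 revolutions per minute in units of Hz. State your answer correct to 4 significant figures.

1500 Hz

1 revolution per minute = 0.0166667 Hz.
Then 90000 × 0.0166667 ≈ 1500 Hz.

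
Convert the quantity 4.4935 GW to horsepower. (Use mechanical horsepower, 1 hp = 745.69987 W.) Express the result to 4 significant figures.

6.026e+6 hp

1 GW = 1.34102e+6 hp.
Then 4.4935 × 1.34102e+6 ≈ 6.026e+6 hp.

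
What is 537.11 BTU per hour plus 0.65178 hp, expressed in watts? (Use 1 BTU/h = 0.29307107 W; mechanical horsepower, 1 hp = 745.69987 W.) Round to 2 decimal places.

643.44 W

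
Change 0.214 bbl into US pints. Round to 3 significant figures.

71.9 US pt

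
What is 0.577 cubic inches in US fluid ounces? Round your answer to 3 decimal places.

1 cubic inch = 0.554113 US fl oz.
So 0.577 × 0.554113 ≈ 0.320 US fl oz.

0.320 US fl oz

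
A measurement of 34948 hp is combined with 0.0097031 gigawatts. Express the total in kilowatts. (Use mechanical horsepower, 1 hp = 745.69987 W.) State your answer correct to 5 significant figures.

34948 hp = 26060.7 kW and 0.0097031 GW = 9703.10 kW.
26060.7 + 9703.10 ≈ 35764 kW.

35764 kW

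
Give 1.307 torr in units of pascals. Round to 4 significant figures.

1 torr = 133.322 Pa.
1.307 × 133.322 ≈ 174.3 Pa.

174.3 pascals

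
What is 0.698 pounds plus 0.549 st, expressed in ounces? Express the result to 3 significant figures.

0.698 lb = 11.1680 oz and 0.549 st = 122.976 oz.
11.1680 + 122.976 ≈ 134 oz.

134 ounces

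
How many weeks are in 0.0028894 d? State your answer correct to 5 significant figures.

0.00041277 weeks

1 day = 0.142857 wk.
Then 0.0028894 × 0.142857 ≈ 0.00041277 wk.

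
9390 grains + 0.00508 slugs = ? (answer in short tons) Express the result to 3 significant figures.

9390 gr = 0.000670714 short ton and 0.00508 slug = 8.17221e-5 short ton.
0.000670714 + 8.17221e-5 ≈ 0.000752 short ton.

0.000752 short ton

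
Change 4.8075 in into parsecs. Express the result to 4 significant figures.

1 inch = 8.23158e-19 parsecs.
4.8075 × 8.23158e-19 ≈ 3.957e-18 pc.

3.957e-18 pc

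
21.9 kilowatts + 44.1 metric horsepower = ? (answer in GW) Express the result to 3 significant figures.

5.43 × 10^-5 GW

21.9 kW = 2.19000 × 10^-5 GW and 44.1 PS = 3.24355 × 10^-5 GW.
2.19000 × 10^-5 + 3.24355 × 10^-5 ≈ 5.43 × 10^-5 GW.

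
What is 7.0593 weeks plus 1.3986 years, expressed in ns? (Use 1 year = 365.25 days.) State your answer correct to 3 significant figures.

7.0593 wk = 4.26946 × 10^15 ns and 1.3986 yr = 4.41365 × 10^16 ns.
4.26946 × 10^15 + 4.41365 × 10^16 ≈ 4.84 × 10^16 ns.

4.84 × 10^16 ns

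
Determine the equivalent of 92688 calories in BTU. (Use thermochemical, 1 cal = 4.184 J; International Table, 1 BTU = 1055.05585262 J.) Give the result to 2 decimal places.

367.57 BTU

1 calorie = 0.00396567 BTU.
Thus 92688 × 0.00396567 ≈ 367.57 BTU.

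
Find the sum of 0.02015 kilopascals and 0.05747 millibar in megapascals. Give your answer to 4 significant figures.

0.02015 kPa = 2.01500e-5 MPa and 0.05747 mbar = 5.74700e-6 MPa.
2.01500e-5 + 5.74700e-6 ≈ 2.590e-5 MPa.

2.590e-5 megapascals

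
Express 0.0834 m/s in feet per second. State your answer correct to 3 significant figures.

0.274 ft/s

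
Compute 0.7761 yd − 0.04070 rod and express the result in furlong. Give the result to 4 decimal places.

0.7761 yd = 0.00352773 furlong and 0.04070 rod = 0.00101750 furlong.
0.00352773 − 0.00101750 ≈ 0.0025 furlong.

0.0025 furlong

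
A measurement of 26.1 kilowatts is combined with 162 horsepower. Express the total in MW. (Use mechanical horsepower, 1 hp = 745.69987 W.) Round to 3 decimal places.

0.147 megawatts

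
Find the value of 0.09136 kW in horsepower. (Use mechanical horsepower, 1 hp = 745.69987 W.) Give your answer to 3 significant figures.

0.123 horsepower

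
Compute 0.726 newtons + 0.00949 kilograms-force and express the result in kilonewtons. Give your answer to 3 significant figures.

0.000819 kN

0.726 N = 0.000726000 kN and 0.00949 kgf = 9.30651e-5 kN.
0.000726000 + 9.30651e-5 ≈ 0.000819 kN.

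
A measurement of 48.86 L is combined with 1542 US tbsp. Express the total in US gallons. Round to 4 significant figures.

18.93 US gal

48.86 L = 12.9074 US gal and 1542 US tbsp = 6.02344 US gal.
12.9074 + 6.02344 ≈ 18.93 US gal.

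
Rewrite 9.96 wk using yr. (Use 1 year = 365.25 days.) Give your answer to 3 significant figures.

0.191 years

1 wk = 0.0191650 yr.
Thus 9.96 × 0.0191650 ≈ 0.191 yr.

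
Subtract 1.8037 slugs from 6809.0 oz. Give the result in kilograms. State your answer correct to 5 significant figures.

6809.0 oz = 193.032 kg and 1.8037 slug = 26.3230 kg.
193.032 − 26.3230 ≈ 166.71 kg.

166.71 kg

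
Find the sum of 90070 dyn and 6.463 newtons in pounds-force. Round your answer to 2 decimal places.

90070 dyn = 0.202485 lbf and 6.463 N = 1.45294 lbf.
0.202485 + 1.45294 ≈ 1.66 lbf.

1.66 lbf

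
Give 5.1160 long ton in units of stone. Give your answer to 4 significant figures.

1 long ton = 160.000 st.
Then 5.1160 × 160.000 ≈ 818.6 st.

818.6 stone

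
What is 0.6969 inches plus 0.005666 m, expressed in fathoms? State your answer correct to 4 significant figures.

0.01278 fathoms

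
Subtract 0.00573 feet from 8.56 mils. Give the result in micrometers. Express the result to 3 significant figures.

-1530 micrometers

8.56 mil = 217.424 μm and 0.00573 ft = 1746.50 μm.
217.424 − 1746.50 ≈ -1530 μm.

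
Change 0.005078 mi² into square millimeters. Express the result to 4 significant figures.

1.315 × 10^10 mm²

1 square mile = 2.58999 × 10^12 mm².
Thus 0.005078 × 2.58999 × 10^12 ≈ 1.315 × 10^10 mm².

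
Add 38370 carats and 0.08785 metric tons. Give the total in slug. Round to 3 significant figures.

38370 ct = 0.525836 slug and 0.08785 t = 6.01964 slug.
0.525836 + 6.01964 ≈ 6.55 slug.

6.55 slugs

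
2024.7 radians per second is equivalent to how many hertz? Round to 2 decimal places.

1 rad/s = 0.159155 hertz.
2024.7 × 0.159155 ≈ 322.24 Hz.

322.24 hertz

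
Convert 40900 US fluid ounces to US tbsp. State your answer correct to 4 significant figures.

1 US fl oz = 2.00000 US tbsp.
Thus 40900 × 2.00000 ≈ 81800 US tbsp.

81800 US tbsp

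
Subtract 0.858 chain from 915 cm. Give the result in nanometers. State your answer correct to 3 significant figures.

-8.11 × 10^9 nm

915 cm = 9.15000 × 10^9 nm and 0.858 chain = 1.72602 × 10^10 nm.
9.15000 × 10^9 − 1.72602 × 10^10 ≈ -8.11 × 10^9 nm.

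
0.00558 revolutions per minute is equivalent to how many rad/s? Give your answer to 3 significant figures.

1 revolution per minute = 0.104720 rad/s.
0.00558 × 0.104720 ≈ 0.000584 rad/s.

0.000584 rad/s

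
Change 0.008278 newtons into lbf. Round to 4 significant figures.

1 N = 0.224809 lbf.
So 0.008278 × 0.224809 ≈ 0.001861 lbf.

0.001861 pounds-force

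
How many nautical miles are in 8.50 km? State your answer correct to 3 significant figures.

1 kilometer = 0.539957 nautical miles.
So 8.50 × 0.539957 ≈ 4.59 nmi.

4.59 nmi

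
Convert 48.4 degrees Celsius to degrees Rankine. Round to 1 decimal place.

578.8 degrees Rankine

°R = (°C + 273.15) × 9/5.
Applying the formula gives 578.8 °R.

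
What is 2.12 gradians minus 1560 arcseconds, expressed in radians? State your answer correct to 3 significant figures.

0.0257 radians

2.12 grad = 0.0333009 rad and 1560 arcsec = 0.00756309 rad.
0.0333009 − 0.00756309 ≈ 0.0257 rad.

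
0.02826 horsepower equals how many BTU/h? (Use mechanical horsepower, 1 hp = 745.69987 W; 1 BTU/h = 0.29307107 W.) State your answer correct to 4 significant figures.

71.91 BTU per hour

1 horsepower = 2544.43 BTU per hour.
0.02826 × 2544.43 ≈ 71.91 BTU/h.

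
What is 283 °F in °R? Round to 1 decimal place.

742.7 °R

°R = °F + 459.67.
Applying the formula gives 742.7 °R.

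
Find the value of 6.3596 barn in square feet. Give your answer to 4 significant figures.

1 barn = 1.07639 × 10^-27 square feet.
Thus 6.3596 × 1.07639 × 10^-27 ≈ 6.845 × 10^-27 ft².

6.845 × 10^-27 square feet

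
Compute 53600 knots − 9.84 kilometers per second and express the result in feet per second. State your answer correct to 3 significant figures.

58200 ft/s

53600 kn = 90466.6 ft/s and 9.84 km/s = 32283.5 ft/s.
90466.6 − 32283.5 ≈ 58200 ft/s.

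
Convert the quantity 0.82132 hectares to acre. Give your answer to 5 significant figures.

1 ha = 2.47105 acres.
Then 0.82132 × 2.47105 ≈ 2.0295 acre.

2.0295 acre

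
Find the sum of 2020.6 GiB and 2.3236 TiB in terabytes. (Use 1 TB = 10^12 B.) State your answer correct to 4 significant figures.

4.724 terabytes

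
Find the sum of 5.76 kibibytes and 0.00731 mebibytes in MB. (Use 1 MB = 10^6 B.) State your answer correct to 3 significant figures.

0.0136 MB

5.76 KiB = 0.00589824 MB and 0.00731 MiB = 0.00766509 MB.
0.00589824 + 0.00766509 ≈ 0.0136 MB.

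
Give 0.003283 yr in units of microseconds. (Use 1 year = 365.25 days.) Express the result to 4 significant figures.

1.036e+11 μs

1 yr = 3.15576e+13 microseconds.
Then 0.003283 × 3.15576e+13 ≈ 1.036e+11 μs.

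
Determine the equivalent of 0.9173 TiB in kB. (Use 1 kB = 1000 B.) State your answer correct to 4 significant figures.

1 TiB = 1.09951 × 10^9 kB.
Thus 0.9173 × 1.09951 × 10^9 ≈ 1.009 × 10^9 kB.

1.009 × 10^9 kilobytes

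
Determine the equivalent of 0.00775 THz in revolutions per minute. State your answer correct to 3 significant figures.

1 THz = 6.00000 × 10^13 rpm.
So 0.00775 × 6.00000 × 10^13 ≈ 4.65 × 10^11 rpm.

4.65 × 10^11 rpm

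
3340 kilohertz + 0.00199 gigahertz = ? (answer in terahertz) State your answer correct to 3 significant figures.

5.33 × 10^-6 terahertz

3340 kHz = 3.34000 × 10^-6 THz and 0.00199 GHz = 1.99000 × 10^-6 THz.
3.34000 × 10^-6 + 1.99000 × 10^-6 ≈ 5.33 × 10^-6 THz.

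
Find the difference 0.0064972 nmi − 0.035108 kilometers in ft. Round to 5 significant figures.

0.0064972 nmi = 39.4777 ft and 0.035108 km = 115.184 ft.
39.4777 − 115.184 ≈ -75.706 ft.

-75.706 feet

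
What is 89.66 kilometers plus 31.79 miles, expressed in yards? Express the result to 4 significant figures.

154000 yd

89.66 km = 98053.4 yd and 31.79 mi = 55950.4 yd.
98053.4 + 55950.4 ≈ 154000 yd.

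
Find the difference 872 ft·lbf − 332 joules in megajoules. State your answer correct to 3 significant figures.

872 ft·lbf = 0.00118227 MJ and 332 J = 0.000332000 MJ.
0.00118227 − 0.000332000 ≈ 0.000850 MJ.

0.000850 MJ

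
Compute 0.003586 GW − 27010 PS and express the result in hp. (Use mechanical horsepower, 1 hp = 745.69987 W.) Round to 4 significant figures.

0.003586 GW = 4808.91 hp and 27010 PS = 26640.5 hp.
4808.91 − 26640.5 ≈ -21830 hp.

-21830 hp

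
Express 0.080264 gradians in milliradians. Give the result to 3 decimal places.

1.261 milliradians

1 grad = 15.7080 milliradians.
So 0.080264 × 15.7080 ≈ 1.261 mrad.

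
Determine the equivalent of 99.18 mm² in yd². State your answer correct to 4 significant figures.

1 square millimeter = 1.19599e-6 yd².
Thus 99.18 × 1.19599e-6 ≈ 0.0001186 yd².

0.0001186 square yards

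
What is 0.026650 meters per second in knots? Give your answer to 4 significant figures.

1 m/s = 1.94384 knots.
Thus 0.026650 × 1.94384 ≈ 0.05180 kn.

0.05180 kn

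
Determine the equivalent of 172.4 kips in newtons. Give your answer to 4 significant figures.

1 kip = 4448.22 N.
Then 172.4 × 4448.22 ≈ 766900 N.

766900 N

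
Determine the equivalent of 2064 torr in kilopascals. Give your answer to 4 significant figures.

275.2 kilopascals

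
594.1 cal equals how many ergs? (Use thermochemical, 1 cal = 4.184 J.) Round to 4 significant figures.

2.486e+10 erg

1 calorie = 4.18400e+7 ergs.
So 594.1 × 4.18400e+7 ≈ 2.486e+10 erg.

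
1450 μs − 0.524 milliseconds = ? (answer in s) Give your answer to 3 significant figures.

0.000926 s

1450 μs = 0.00145000 s and 0.524 ms = 0.000524000 s.
0.00145000 − 0.000524000 ≈ 0.000926 s.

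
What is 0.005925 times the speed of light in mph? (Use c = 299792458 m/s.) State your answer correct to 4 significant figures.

1 speed of light = 6.70617 × 10^8 mph.
0.005925 × 6.70617 × 10^8 ≈ 3.973 × 10^6 mph.

3.973 × 10^6 miles per hour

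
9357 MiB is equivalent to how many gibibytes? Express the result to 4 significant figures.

9.138 GiB

1 MiB = 0.0009765625 GiB.
9357 × 0.0009765625 ≈ 9.138 GiB.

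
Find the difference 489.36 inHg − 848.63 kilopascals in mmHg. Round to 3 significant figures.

6060 mmHg

489.36 inHg = 12429.7 mmHg and 848.63 kPa = 6365.25 mmHg.
12429.7 − 6365.25 ≈ 6060 mmHg.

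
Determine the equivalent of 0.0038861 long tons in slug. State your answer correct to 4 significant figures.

1 long ton = 69.6213 slug.
So 0.0038861 × 69.6213 ≈ 0.2706 slug.

0.2706 slug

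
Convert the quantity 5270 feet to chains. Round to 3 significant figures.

79.8 chains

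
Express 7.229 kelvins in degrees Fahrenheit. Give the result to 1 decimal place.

-446.7 °F

K = (°F + 459.67) × 5/9.
Applying the formula gives -446.7 °F.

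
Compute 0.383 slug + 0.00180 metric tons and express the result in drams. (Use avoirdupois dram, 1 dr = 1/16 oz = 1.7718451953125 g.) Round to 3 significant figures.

0.383 slug = 3154.60 dr and 0.00180 t = 1015.89 dr.
3154.60 + 1015.89 ≈ 4170 dr.

4170 dr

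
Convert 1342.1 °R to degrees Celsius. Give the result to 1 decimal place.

°R = (°C + 273.15) × 9/5.
Applying the formula gives 472.5 °C.

472.5 degrees Celsius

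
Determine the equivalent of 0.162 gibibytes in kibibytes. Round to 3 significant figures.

170000 KiB

1 gibibyte = 1.04858 × 10^6 KiB.
0.162 × 1.04858 × 10^6 ≈ 170000 KiB.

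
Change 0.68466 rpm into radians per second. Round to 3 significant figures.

1 revolution per minute = 0.104720 rad/s.
0.68466 × 0.104720 ≈ 0.0717 rad/s.

0.0717 radians per second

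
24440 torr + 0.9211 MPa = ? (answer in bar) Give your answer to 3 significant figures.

24440 torr = 32.5840 bar and 0.9211 MPa = 9.21100 bar.
32.5840 + 9.21100 ≈ 41.8 bar.

41.8 bar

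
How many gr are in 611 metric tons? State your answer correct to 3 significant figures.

9.43 × 10^9 gr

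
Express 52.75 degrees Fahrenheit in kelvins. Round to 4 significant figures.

K = (°F + 459.67) × 5/9.
Applying the formula gives 284.7 K.

284.7 K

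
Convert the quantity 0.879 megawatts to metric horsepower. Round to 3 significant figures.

1200 PS

1 megawatt = 1359.62 metric horsepower.
Thus 0.879 × 1359.62 ≈ 1200 PS.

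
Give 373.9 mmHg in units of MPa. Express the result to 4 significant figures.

1 millimeter of mercury = 0.000133322 megapascals.
373.9 × 0.000133322 ≈ 0.04985 MPa.

0.04985 megapascals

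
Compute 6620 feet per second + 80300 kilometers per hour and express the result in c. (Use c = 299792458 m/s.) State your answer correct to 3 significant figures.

8.11e-5 times the speed of light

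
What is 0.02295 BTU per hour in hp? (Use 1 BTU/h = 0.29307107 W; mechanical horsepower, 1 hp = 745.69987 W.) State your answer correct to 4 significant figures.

1 BTU per hour = 0.000393015 hp.
Then 0.02295 × 0.000393015 ≈ 9.020e-6 hp.

9.020e-6 hp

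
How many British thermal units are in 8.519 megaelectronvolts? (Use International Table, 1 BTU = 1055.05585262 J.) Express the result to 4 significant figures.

1.294 × 10^-15 BTU

1 MeV = 1.51857 × 10^-16 BTU.
Then 8.519 × 1.51857 × 10^-16 ≈ 1.294 × 10^-15 BTU.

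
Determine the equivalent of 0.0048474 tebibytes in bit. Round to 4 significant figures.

4.264e+10 bits

1 tebibyte = 8.79609e+12 bits.
Thus 0.0048474 × 8.79609e+12 ≈ 4.264e+10 bit.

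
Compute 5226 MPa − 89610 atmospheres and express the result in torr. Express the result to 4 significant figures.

5226 MPa = 3.91982e+7 torr and 89610 atm = 6.81036e+7 torr.
3.91982e+7 − 6.81036e+7 ≈ -2.891e+7 torr.

-2.891e+7 torr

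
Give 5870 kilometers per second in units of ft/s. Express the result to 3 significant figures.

1 kilometer per second = 3280.84 feet per second.
Thus 5870 × 3280.84 ≈ 1.93e+7 ft/s.

1.93e+7 ft/s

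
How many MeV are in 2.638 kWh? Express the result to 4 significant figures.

5.927e+19 megaelectronvolts

1 kilowatt-hour = 2.24694e+19 megaelectronvolts.
Then 2.638 × 2.24694e+19 ≈ 5.927e+19 MeV.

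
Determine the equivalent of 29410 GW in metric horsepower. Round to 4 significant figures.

3.999 × 10^10 metric horsepower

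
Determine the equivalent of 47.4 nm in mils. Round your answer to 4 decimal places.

1 nanometer = 3.93701 × 10^-5 mil.
47.4 × 3.93701 × 10^-5 ≈ 0.0019 mil.

0.0019 mil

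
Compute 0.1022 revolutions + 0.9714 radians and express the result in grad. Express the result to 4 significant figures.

102.7 grad

0.1022 rev = 40.8800 grad and 0.9714 rad = 61.8412 grad.
40.8800 + 61.8412 ≈ 102.7 grad.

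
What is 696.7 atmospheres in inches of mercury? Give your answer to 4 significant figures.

1 atmosphere = 29.9213 inHg.
696.7 × 29.9213 ≈ 20850 inHg.

20850 inHg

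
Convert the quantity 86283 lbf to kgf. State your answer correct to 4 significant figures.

39140 kgf

1 pound-force = 0.453592 kgf.
Thus 86283 × 0.453592 ≈ 39140 kgf.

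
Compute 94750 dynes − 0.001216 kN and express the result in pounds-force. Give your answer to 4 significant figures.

-0.06036 pounds-force

94750 dyn = 0.213006 lbf and 0.001216 kN = 0.273368 lbf.
0.213006 − 0.273368 ≈ -0.06036 lbf.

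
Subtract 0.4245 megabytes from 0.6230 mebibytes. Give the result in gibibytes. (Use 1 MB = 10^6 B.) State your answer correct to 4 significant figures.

0.0002131 GiB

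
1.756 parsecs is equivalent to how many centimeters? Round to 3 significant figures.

1 pc = 3.08568 × 10^18 cm.
Then 1.756 × 3.08568 × 10^18 ≈ 5.42 × 10^18 cm.

5.42 × 10^18 cm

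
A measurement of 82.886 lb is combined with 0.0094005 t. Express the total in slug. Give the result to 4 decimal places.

82.886 lb = 2.57618 slug and 0.0094005 t = 0.644139 slug.
2.57618 + 0.644139 ≈ 3.2203 slug.

3.2203 slugs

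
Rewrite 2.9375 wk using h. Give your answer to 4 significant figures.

493.5 hours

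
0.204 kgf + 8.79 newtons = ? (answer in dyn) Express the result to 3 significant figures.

0.204 kgf = 200056 dyn and 8.79 N = 879000 dyn.
200056 + 879000 ≈ 1.08 × 10^6 dyn.

1.08 × 10^6 dynes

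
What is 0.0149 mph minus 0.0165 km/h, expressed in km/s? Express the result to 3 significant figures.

2.08e-6 km/s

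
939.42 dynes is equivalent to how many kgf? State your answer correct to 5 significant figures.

0.00095794 kgf

1 dyn = 1.019716 × 10^-6 kgf.
Then 939.42 × 1.019716 × 10^-6 ≈ 0.00095794 kgf.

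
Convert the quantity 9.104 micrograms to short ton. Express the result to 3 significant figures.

1.00 × 10^-11 short ton

1 microgram = 1.10231 × 10^-12 short tons.
Thus 9.104 × 1.10231 × 10^-12 ≈ 1.00 × 10^-11 short ton.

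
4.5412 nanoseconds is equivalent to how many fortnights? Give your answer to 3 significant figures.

1 nanosecond = 8.26720e-16 fortnights.
4.5412 × 8.26720e-16 ≈ 3.75e-15 fortnight.

3.75e-15 fortnights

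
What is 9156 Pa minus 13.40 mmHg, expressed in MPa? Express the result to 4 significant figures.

9156 Pa = 0.00915600 MPa and 13.40 mmHg = 0.00178652 MPa.
0.00915600 − 0.00178652 ≈ 0.007369 MPa.

0.007369 MPa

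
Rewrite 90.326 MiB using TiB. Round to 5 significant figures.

8.6142e-5 TiB

1 MiB = 9.53674e-7 TiB.
90.326 × 9.53674e-7 ≈ 8.6142e-5 TiB.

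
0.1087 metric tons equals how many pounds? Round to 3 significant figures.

1 t = 2204.62 lb.
So 0.1087 × 2204.62 ≈ 240 lb.

240 pounds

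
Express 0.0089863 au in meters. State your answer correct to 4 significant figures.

1 astronomical unit = 1.49598e+11 meters.
Thus 0.0089863 × 1.49598e+11 ≈ 1.344e+9 m.

1.344e+9 meters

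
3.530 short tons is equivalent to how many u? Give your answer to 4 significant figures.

1 short ton = 5.46319e+29 atomic mass units.
3.530 × 5.46319e+29 ≈ 1.929e+30 u.

1.929e+30 u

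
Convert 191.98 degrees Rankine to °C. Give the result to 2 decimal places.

°R = (°C + 273.15) × 9/5.
Applying the formula gives -166.49 °C.

-166.49 °C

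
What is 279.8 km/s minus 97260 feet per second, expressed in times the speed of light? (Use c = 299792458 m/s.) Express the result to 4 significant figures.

279.8 km/s = 0.000933312 c and 97260 ft/s = 9.88846e-5 c.
0.000933312 − 9.88846e-5 ≈ 0.0008344 c.

0.0008344 c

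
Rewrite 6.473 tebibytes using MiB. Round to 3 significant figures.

1 TiB = 1.04858e+6 MiB.
Thus 6.473 × 1.04858e+6 ≈ 6.79e+6 MiB.

6.79e+6 MiB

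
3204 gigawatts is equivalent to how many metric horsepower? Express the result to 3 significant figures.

4.36 × 10^9 PS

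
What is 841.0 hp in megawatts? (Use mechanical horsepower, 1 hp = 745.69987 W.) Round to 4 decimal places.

1 horsepower = 0.000745700 MW.
841.0 × 0.000745700 ≈ 0.6271 MW.

0.6271 megawatts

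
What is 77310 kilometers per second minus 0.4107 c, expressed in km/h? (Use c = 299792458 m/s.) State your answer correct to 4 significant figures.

-1.649e+8 km/h

77310 km/s = 2.78316e+8 km/h and 0.4107 c = 4.43249e+8 km/h.
2.78316e+8 − 4.43249e+8 ≈ -1.649e+8 km/h.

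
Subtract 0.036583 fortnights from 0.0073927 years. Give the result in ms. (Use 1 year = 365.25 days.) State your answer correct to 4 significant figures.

1.890 × 10^8 milliseconds

0.0073927 yr = 2.33296 × 10^8 ms and 0.036583 fortnight = 4.42508 × 10^7 ms.
2.33296 × 10^8 − 4.42508 × 10^7 ≈ 1.890 × 10^8 ms.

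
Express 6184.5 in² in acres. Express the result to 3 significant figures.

1 square inch = 1.59423e-7 acre.
So 6184.5 × 1.59423e-7 ≈ 0.000986 acre.

0.000986 acres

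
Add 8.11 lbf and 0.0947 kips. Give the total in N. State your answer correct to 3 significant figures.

457 newtons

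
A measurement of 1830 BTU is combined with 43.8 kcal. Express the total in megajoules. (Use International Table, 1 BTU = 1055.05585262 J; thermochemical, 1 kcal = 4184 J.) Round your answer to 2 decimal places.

1830 BTU = 1.93075 MJ and 43.8 kcal = 0.183259 MJ.
1.93075 + 0.183259 ≈ 2.11 MJ.

2.11 MJ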